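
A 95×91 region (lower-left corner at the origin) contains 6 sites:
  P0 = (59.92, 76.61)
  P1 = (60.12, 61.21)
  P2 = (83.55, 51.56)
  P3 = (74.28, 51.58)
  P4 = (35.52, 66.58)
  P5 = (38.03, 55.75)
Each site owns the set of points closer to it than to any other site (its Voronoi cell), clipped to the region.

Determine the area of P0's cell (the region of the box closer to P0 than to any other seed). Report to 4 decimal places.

Area of P0's cell: 962.8229

1. box [0,95]×[0,91]: [(0, 0) (95, 0) (95, 91) (0, 91)]
2. ⊥bis P0·P1 via (60.02,68.91): [(0, 68.1305) (95, 69.3643) (95, 91) (0, 91)]  |A|=2113.9968
3. ⊥bis P0·P2 via (71.735,64.085): [(0, 68.1305) (77.0849, 69.1316) (95, 86.0312) (95, 91) (0, 91)]  |A|=1964.7021
4. ⊥bis P0·P3 via (67.1,64.095): [(0, 68.1305) (75.8511, 69.1156) (78.9567, 70.8973) (95, 86.0312) (95, 91) (0, 91)]  |A|=1963.6278
5. ⊥bis P0·P4 via (47.72,71.595): [(48.8832, 68.7654) (75.8511, 69.1156) (78.9567, 70.8973) (95, 86.0312) (95, 91) (39.7433, 91)]  |A|=962.8229
6. ⊥bis P0·P5 via (48.975,66.18): [(48.8832, 68.7654) (75.8511, 69.1156) (78.9567, 70.8973) (95, 86.0312) (95, 91) (39.7433, 91)]  |A|=962.8229
7. canonical 6-gon: [(48.8832, 68.7654) (75.8511, 69.1156) (78.9567, 70.8973) (95, 86.0312) (95, 91) (39.7433, 91)]
8. shoelace: 962.8229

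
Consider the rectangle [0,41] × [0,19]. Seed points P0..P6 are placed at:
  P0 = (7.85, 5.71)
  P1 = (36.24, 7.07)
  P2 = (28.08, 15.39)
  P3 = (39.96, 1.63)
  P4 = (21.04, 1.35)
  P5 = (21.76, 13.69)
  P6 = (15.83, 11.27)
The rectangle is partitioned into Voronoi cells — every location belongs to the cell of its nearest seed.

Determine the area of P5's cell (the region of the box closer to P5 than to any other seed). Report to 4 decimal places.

1. box [0,41]×[0,19]: [(0, 0) (41, 0) (41, 19) (0, 19)]
2. ⊥bis P5·P0 via (14.805,9.7): [(20.3698, 0) (41, 0) (41, 19) (9.4697, 19)]  |A|=495.525
3. ⊥bis P5·P1 via (29,10.38): [(20.3698, 0) (24.2544, 0) (32.9409, 19) (9.4697, 19)]  |A|=259.8809
4. ⊥bis P5·P2 via (24.92,14.54): [(20.3698, 0) (24.2544, 0) (27.1358, 6.3024) (23.7203, 19) (9.4697, 19)]  |A|=201.3413
5. ⊥bis P5·P3 via (30.86,7.66): [(20.3698, 0) (24.2544, 0) (27.1358, 6.3024) (23.7203, 19) (9.4697, 19)]  |A|=201.3413
6. ⊥bis P5·P4 via (21.4,7.52): [(15.8706, 7.8426) (26.8945, 7.1994) (23.7203, 19) (9.4697, 19)]  |A|=143.5236
7. ⊥bis P5·P6 via (18.795,12.48): [(20.805, 7.5547) (26.8945, 7.1994) (23.7203, 19) (16.1342, 19)]  |A|=78.7787
8. canonical 4-gon: [(20.805, 7.5547) (26.8945, 7.1994) (23.7203, 19) (16.1342, 19)]
9. shoelace: 78.7787

Area of P5's cell: 78.7787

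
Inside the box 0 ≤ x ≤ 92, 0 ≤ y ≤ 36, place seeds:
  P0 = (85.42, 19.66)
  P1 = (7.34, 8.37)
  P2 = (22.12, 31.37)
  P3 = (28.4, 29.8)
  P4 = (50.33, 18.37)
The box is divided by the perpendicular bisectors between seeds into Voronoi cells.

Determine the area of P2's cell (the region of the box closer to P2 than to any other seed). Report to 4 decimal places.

1. box [0,92]×[0,36]: [(0, 0) (92, 0) (92, 36) (0, 36)]
2. ⊥bis P2·P0 via (53.77,25.515): [(0, 0) (49.0499, 0) (55.7096, 36) (0, 36)]  |A|=1885.6722
3. ⊥bis P2·P1 via (14.73,19.87): [(0, 29.3356) (45.6508, 0) (49.0499, 0) (55.7096, 36) (0, 36)]  |A|=1216.0743
4. ⊥bis P2·P3 via (25.26,30.585): [(0, 29.3356) (21.4945, 15.5231) (26.6138, 36) (0, 36)]  |A|=344.1078
5. ⊥bis P2·P4 via (36.225,24.87): [(0, 29.3356) (21.4945, 15.5231) (26.6138, 36) (0, 36)]  |A|=344.1078
6. canonical 4-gon: [(0, 29.3356) (21.4945, 15.5231) (26.6138, 36) (0, 36)]
7. shoelace: 344.1078

Area of P2's cell: 344.1078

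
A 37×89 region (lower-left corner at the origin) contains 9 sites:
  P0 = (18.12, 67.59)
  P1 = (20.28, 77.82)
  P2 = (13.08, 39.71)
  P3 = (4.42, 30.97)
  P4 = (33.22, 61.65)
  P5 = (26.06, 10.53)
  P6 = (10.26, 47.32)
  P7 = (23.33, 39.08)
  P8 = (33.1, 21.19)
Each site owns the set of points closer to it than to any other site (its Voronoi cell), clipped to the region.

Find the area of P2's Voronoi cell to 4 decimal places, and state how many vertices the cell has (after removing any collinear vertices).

1. box [0,37]×[0,89]: [(0, 0) (37, 0) (37, 89) (0, 89)]
2. ⊥bis P2·P0 via (15.6,53.65): [(0, 56.4701) (0, 0) (37, 0) (37, 49.7814)]  |A|=1965.6529
3. ⊥bis P2·P1 via (16.68,58.765): [(0, 56.4701) (0, 0) (37, 0) (37, 49.7814)]  |A|=1965.6529
4. ⊥bis P2·P3 via (8.75,35.34): [(0, 56.4701) (0, 44.0099) (37, 7.3486) (37, 49.7814)]  |A|=1015.5208
5. ⊥bis P2·P4 via (23.15,50.68): [(20.9726, 52.6788) (0, 56.4701) (0, 44.0099) (37, 7.3486) (37, 37.9663)]  |A|=920.8378
6. ⊥bis P2·P5 via (19.57,25.12): [(20.9726, 52.6788) (0, 56.4701) (0, 44.0099) (19.2211, 24.9648) (37, 32.8733) (37, 37.9663)]  |A|=693.9365
7. ⊥bis P2·P6 via (11.67,43.515): [(25.4091, 48.6062) (3.54, 40.5023) (19.2211, 24.9648) (37, 32.8733) (37, 37.9663)]  |A|=448.6418
8. ⊥bis P2·P7 via (18.205,39.395): [(18.6164, 46.0891) (3.54, 40.5023) (17.4273, 26.7421)]  |A|=142.5202
9. ⊥bis P2·P8 via (23.09,30.45): [(18.6164, 46.0891) (3.54, 40.5023) (17.4273, 26.7421)]  |A|=142.5202
10. canonical 3-gon: [(18.6164, 46.0891) (3.54, 40.5023) (17.4273, 26.7421)]
11. shoelace: 142.5202

Area of P2's cell: 142.5202 (3 vertices)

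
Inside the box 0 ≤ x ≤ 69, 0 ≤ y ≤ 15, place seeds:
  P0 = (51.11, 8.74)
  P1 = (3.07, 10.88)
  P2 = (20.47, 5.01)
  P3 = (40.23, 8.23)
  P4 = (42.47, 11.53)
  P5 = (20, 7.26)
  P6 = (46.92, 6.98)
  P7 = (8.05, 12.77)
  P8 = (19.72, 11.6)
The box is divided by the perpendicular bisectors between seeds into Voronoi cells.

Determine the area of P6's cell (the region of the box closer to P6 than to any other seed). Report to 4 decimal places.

Area of P6's cell: 72.5012

1. box [0,69]×[0,15]: [(0, 0) (69, 0) (69, 15) (0, 15)]
2. ⊥bis P6·P0 via (49.015,7.86): [(0, 0) (52.3166, 0) (46.0159, 15) (0, 15)]  |A|=737.4933
3. ⊥bis P6·P1 via (24.995,8.93): [(24.2008, 0) (52.3166, 0) (46.0159, 15) (25.5349, 15)]  |A|=364.476
4. ⊥bis P6·P2 via (33.695,5.995): [(34.1415, 0) (52.3166, 0) (46.0159, 15) (33.0243, 15)]  |A|=233.7496
5. ⊥bis P6·P3 via (43.575,7.605): [(42.154, 0) (52.3166, 0) (46.0159, 15) (44.9567, 15)]  |A|=84.1625
6. ⊥bis P6·P4 via (44.695,9.255): [(43.7018, 8.2836) (42.154, 0) (52.3166, 0) (47.3417, 11.8435)]  |A|=72.5012
7. ⊥bis P6·P5 via (33.46,7.12): [(43.7018, 8.2836) (42.154, 0) (52.3166, 0) (47.3417, 11.8435)]  |A|=72.5012
8. ⊥bis P6·P7 via (27.485,9.875): [(43.7018, 8.2836) (42.154, 0) (52.3166, 0) (47.3417, 11.8435)]  |A|=72.5012
9. ⊥bis P6·P8 via (33.32,9.29): [(43.7018, 8.2836) (42.154, 0) (52.3166, 0) (47.3417, 11.8435)]  |A|=72.5012
10. canonical 4-gon: [(43.7018, 8.2836) (42.154, 0) (52.3166, 0) (47.3417, 11.8435)]
11. shoelace: 72.5012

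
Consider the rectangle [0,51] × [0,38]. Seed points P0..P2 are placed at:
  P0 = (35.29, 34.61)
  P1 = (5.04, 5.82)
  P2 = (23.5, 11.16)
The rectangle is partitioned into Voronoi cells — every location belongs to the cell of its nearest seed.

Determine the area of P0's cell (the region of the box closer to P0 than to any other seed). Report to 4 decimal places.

1. box [0,51]×[0,38]: [(0, 0) (51, 0) (51, 38) (0, 38)]
2. ⊥bis P0·P1 via (20.165,20.215): [(39.4043, 0) (51, 0) (51, 38) (3.2384, 38)]  |A|=1127.7884
3. ⊥bis P0·P2 via (29.395,22.885): [(6.8231, 34.2335) (51, 12.0226) (51, 38) (3.2384, 38)]  |A|=663.7469
4. canonical 4-gon: [(6.8231, 34.2335) (51, 12.0226) (51, 38) (3.2384, 38)]
5. shoelace: 663.7469

Area of P0's cell: 663.7469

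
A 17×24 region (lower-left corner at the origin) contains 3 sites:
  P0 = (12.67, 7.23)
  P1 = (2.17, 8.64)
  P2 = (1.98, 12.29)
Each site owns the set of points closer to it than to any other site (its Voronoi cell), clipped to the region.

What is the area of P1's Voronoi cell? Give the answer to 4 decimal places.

1. box [0,17]×[0,24]: [(0, 0) (17, 0) (17, 24) (0, 24)]
2. ⊥bis P1·P0 via (7.42,7.935): [(0, 0) (6.3544, 0) (9.5773, 24) (0, 24)]  |A|=191.1809
3. ⊥bis P1·P2 via (2.075,10.465): [(0, 10.357) (0, 0) (6.3544, 0) (7.7998, 10.763)]  |A|=74.5874
4. canonical 4-gon: [(0, 10.357) (0, 0) (6.3544, 0) (7.7998, 10.763)]
5. shoelace: 74.5874

Area of P1's cell: 74.5874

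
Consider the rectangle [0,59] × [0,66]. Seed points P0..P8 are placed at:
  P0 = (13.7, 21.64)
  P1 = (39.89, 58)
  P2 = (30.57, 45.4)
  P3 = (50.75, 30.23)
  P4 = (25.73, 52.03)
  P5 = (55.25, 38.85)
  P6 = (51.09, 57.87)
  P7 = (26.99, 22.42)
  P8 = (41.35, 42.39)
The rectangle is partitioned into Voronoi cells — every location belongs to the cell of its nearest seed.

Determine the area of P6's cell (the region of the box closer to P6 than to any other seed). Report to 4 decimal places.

Area of P6's cell: 231.9723

1. box [0,59]×[0,66]: [(0, 0) (59, 0) (59, 66) (0, 66)]
2. ⊥bis P6·P0 via (32.395,39.755): [(59, 12.2982) (59, 66) (6.9642, 66)]  |A|=1397.2079
3. ⊥bis P6·P1 via (45.49,57.935): [(45.1265, 26.6159) (59, 12.2982) (59, 66) (45.5836, 66)]  |A|=636.7131
4. ⊥bis P6·P2 via (40.83,51.635): [(45.3309, 44.2285) (59, 21.7354) (59, 66) (45.5836, 66)]  |A|=448.5759
5. ⊥bis P6·P3 via (50.92,44.05): [(45.3309, 44.2285) (45.3981, 44.1179) (59, 43.9506) (59, 66) (45.5836, 66)]  |A|=297.4914
6. ⊥bis P6·P4 via (38.41,54.95): [(45.3309, 44.2285) (45.3981, 44.1179) (59, 43.9506) (59, 66) (45.5836, 66)]  |A|=297.4914
7. ⊥bis P6·P5 via (53.17,48.36): [(45.359, 46.6516) (59, 49.6351) (59, 66) (45.5836, 66)]  |A|=241.4092
8. ⊥bis P6·P7 via (39.04,40.145): [(45.359, 46.6516) (59, 49.6351) (59, 66) (45.5836, 66)]  |A|=241.4092
9. ⊥bis P6·P8 via (46.22,50.13): [(45.4054, 50.6426) (50.1002, 47.6886) (59, 49.6351) (59, 66) (45.5836, 66)]  |A|=231.9723
10. canonical 5-gon: [(45.4054, 50.6426) (50.1002, 47.6886) (59, 49.6351) (59, 66) (45.5836, 66)]
11. shoelace: 231.9723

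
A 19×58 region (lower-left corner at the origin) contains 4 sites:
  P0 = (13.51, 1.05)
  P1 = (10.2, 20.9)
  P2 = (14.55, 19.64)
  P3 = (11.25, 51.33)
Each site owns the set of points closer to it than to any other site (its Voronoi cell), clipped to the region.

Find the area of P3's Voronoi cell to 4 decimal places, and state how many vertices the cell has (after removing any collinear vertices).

Area of P3's cell: 414.7070 (5 vertices)

1. box [0,19]×[0,58]: [(0, 0) (19, 0) (19, 58) (0, 58)]
2. ⊥bis P3·P0 via (12.38,26.19): [(0, 25.6335) (19, 26.4876) (19, 58) (0, 58)]  |A|=606.8496
3. ⊥bis P3·P1 via (10.725,36.115): [(0, 36.4851) (19, 35.8295) (19, 58) (0, 58)]  |A|=415.0119
4. ⊥bis P3·P2 via (12.9,35.485): [(0, 36.4851) (16.9028, 35.9018) (19, 36.1202) (19, 58) (0, 58)]  |A|=414.707
5. canonical 5-gon: [(0, 36.4851) (16.9028, 35.9018) (19, 36.1202) (19, 58) (0, 58)]
6. shoelace: 414.707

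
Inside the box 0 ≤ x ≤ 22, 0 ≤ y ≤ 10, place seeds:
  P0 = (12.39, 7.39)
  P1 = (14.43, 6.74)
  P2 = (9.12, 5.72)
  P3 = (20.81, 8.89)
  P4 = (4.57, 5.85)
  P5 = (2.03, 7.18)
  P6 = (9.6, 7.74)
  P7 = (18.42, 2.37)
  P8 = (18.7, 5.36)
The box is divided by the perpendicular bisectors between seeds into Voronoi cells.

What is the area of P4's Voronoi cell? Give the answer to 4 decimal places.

Area of P4's cell: 41.6917

1. box [0,22]×[0,10]: [(0, 0) (22, 0) (22, 10) (0, 10)]
2. ⊥bis P4·P0 via (8.48,6.62): [(0, 0) (9.7837, 0) (7.8144, 10) (0, 10)]  |A|=87.9903
3. ⊥bis P4·P1 via (9.5,6.295): [(0, 0) (9.7837, 0) (7.8144, 10) (0, 10)]  |A|=87.9903
4. ⊥bis P4·P2 via (6.845,5.785): [(0, 0) (6.6797, 0) (6.9654, 10) (0, 10)]  |A|=68.2257
5. ⊥bis P4·P3 via (12.69,7.37): [(0, 0) (6.6797, 0) (6.9654, 10) (0, 10)]  |A|=68.2257
6. ⊥bis P4·P5 via (3.3,6.515): [(0, 0.2127) (0, 0) (6.6797, 0) (6.9654, 10) (5.1248, 10)]  |A|=43.1467
7. ⊥bis P4·P6 via (7.085,6.795): [(0, 0.2127) (0, 0) (6.6797, 0) (6.8888, 7.3172) (5.8807, 10) (5.1248, 10)]  |A|=41.6917
8. ⊥bis P4·P7 via (11.495,4.11): [(0, 0.2127) (0, 0) (6.6797, 0) (6.8888, 7.3172) (5.8807, 10) (5.1248, 10)]  |A|=41.6917
9. ⊥bis P4·P8 via (11.635,5.605): [(0, 0.2127) (0, 0) (6.6797, 0) (6.8888, 7.3172) (5.8807, 10) (5.1248, 10)]  |A|=41.6917
10. canonical 6-gon: [(0, 0.2127) (0, 0) (6.6797, 0) (6.8888, 7.3172) (5.8807, 10) (5.1248, 10)]
11. shoelace: 41.6917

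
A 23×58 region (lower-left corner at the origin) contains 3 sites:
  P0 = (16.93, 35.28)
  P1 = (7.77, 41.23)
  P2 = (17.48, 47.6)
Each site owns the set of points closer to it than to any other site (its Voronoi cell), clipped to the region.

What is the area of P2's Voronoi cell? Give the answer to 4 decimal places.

1. box [0,23]×[0,58]: [(0, 0) (23, 0) (23, 58) (0, 58)]
2. ⊥bis P2·P0 via (17.205,41.44): [(0, 42.2081) (23, 41.1813) (23, 58) (0, 58)]  |A|=375.0222
3. ⊥bis P2·P1 via (12.625,44.415): [(14.4974, 41.5609) (23, 41.1813) (23, 58) (3.7129, 58)]  |A|=230.033
4. canonical 4-gon: [(14.4974, 41.5609) (23, 41.1813) (23, 58) (3.7129, 58)]
5. shoelace: 230.033

Area of P2's cell: 230.0330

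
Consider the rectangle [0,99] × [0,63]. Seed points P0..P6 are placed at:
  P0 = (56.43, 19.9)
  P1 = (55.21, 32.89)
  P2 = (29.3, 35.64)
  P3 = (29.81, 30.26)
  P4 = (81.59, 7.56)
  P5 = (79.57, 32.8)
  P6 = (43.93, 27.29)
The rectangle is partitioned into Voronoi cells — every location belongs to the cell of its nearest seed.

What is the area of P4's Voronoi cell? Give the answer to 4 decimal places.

Area of P4's cell: 651.8589

1. box [0,99]×[0,63]: [(0, 0) (99, 0) (99, 63) (0, 63)]
2. ⊥bis P4·P0 via (69.01,13.73): [(62.276, 0) (99, 0) (99, 63) (93.175, 63)]  |A|=1340.294
3. ⊥bis P4·P1 via (68.4,20.225): [(76.1586, 28.3052) (62.276, 0) (99, 0) (99, 52.0935)]  |A|=1114.6849
4. ⊥bis P4·P2 via (55.445,21.6): [(76.1586, 28.3052) (62.276, 0) (99, 0) (99, 52.0935)]  |A|=1114.6849
5. ⊥bis P4·P3 via (55.7,18.91): [(76.1586, 28.3052) (62.276, 0) (99, 0) (99, 52.0935)]  |A|=1114.6849
6. ⊥bis P4·P5 via (80.58,20.18): [(71.83, 19.4797) (62.276, 0) (99, 0) (99, 21.6542)]  |A|=651.8589
7. ⊥bis P4·P6 via (62.76,17.425): [(71.83, 19.4797) (62.276, 0) (99, 0) (99, 21.6542)]  |A|=651.8589
8. canonical 4-gon: [(71.83, 19.4797) (62.276, 0) (99, 0) (99, 21.6542)]
9. shoelace: 651.8589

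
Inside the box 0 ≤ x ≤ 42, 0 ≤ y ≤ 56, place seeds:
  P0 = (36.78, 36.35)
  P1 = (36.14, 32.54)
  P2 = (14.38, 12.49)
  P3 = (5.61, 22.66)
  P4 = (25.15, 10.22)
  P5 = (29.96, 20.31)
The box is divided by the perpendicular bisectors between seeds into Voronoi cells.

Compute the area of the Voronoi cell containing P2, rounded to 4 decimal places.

Area of P2's cell: 334.9959

1. box [0,42]×[0,56]: [(0, 0) (42, 0) (42, 56) (0, 56)]
2. ⊥bis P2·P0 via (25.58,24.42): [(0, 48.4348) (0, 0) (42, 0) (42, 9.0047)]  |A|=1206.2294
3. ⊥bis P2·P1 via (25.26,22.515): [(10.2036, 38.8555) (0, 48.4348) (0, 0) (42, 0) (42, 4.3473)]  |A|=1132.1844
4. ⊥bis P2·P3 via (9.995,17.575): [(21.0376, 27.0975) (0, 8.9559) (0, 0) (42, 0) (42, 4.3473)]  |A|=708.8178
5. ⊥bis P2·P4 via (19.765,11.355): [(22.7023, 25.2909) (21.0376, 27.0975) (0, 8.9559) (0, 0) (17.3717, 0)]  |A|=355.4357
6. ⊥bis P2·P5 via (22.17,16.4): [(21.2251, 18.2825) (18.0806, 24.5475) (0, 8.9559) (0, 0) (17.3717, 0)]  |A|=334.9959
7. canonical 5-gon: [(21.2251, 18.2825) (18.0806, 24.5475) (0, 8.9559) (0, 0) (17.3717, 0)]
8. shoelace: 334.9959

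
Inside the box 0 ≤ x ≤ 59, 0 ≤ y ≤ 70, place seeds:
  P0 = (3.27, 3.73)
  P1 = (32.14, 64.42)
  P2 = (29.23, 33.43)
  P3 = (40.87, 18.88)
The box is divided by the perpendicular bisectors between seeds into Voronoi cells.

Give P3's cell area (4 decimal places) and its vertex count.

1. box [0,59]×[0,70]: [(0, 0) (59, 0) (59, 70) (0, 70)]
2. ⊥bis P3·P0 via (22.07,11.305): [(0, 66.0794) (26.6251, 0) (59, 0) (59, 70) (0, 70)]  |A|=3250.3157
3. ⊥bis P3·P1 via (36.505,41.65): [(11.7549, 36.9054) (26.6251, 0) (59, 0) (59, 45.9623)]  |A|=1683.1507
4. ⊥bis P3·P2 via (35.05,26.155): [(20.7092, 14.6823) (26.6251, 0) (59, 0) (59, 45.315)]  |A|=1105.2441
5. canonical 4-gon: [(20.7092, 14.6823) (26.6251, 0) (59, 0) (59, 45.315)]
6. shoelace: 1105.2441

Area of P3's cell: 1105.2441 (4 vertices)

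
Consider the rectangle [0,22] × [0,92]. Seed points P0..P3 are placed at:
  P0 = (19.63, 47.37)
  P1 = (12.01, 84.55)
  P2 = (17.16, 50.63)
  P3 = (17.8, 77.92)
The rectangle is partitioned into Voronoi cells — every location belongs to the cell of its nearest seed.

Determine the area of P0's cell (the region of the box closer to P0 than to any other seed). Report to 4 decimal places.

1. box [0,22]×[0,92]: [(0, 0) (22, 0) (22, 92) (0, 92)]
2. ⊥bis P0·P1 via (15.82,65.96): [(0, 62.7177) (0, 0) (22, 0) (22, 67.2266)]  |A|=1429.3872
3. ⊥bis P0·P2 via (18.395,49): [(0, 35.0627) (0, 0) (22, 0) (22, 51.7314)]  |A|=954.7349
4. ⊥bis P0·P3 via (18.715,62.645): [(0, 35.0627) (0, 0) (22, 0) (22, 51.7314)]  |A|=954.7349
5. canonical 4-gon: [(0, 35.0627) (0, 0) (22, 0) (22, 51.7314)]
6. shoelace: 954.7349

Area of P0's cell: 954.7349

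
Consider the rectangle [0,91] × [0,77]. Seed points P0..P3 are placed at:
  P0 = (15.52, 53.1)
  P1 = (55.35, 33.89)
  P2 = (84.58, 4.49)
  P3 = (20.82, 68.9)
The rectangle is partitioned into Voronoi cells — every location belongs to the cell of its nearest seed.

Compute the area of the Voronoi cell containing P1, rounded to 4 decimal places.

Area of P1's cell: 3509.3648

1. box [0,91]×[0,77]: [(0, 0) (91, 0) (91, 77) (0, 77)]
2. ⊥bis P1·P0 via (35.435,43.495): [(14.4574, 0) (91, 0) (91, 77) (51.5945, 77)]  |A|=4464.0047
3. ⊥bis P1·P2 via (69.965,19.19): [(14.4574, 0) (50.6634, 0) (91, 40.1034) (91, 77) (51.5945, 77)]  |A|=3655.1878
4. ⊥bis P1·P3 via (38.085,51.395): [(40.2977, 53.5774) (14.4574, 0) (50.6634, 0) (91, 40.1034) (91, 77) (64.0459, 77)]  |A|=3509.3648
5. canonical 6-gon: [(40.2977, 53.5774) (14.4574, 0) (50.6634, 0) (91, 40.1034) (91, 77) (64.0459, 77)]
6. shoelace: 3509.3648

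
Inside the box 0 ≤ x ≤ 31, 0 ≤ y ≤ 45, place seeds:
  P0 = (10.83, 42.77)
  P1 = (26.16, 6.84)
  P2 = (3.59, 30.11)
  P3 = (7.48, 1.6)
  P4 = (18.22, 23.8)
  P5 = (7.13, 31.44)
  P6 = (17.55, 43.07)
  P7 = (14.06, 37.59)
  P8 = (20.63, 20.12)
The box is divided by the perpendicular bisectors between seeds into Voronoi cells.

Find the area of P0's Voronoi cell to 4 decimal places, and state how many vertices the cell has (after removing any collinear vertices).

1. box [0,31]×[0,45]: [(0, 0) (31, 0) (31, 45) (0, 45)]
2. ⊥bis P0·P1 via (18.495,24.805): [(0, 16.9139) (31, 30.1404) (31, 45) (0, 45)]  |A|=665.6585
3. ⊥bis P0·P2 via (7.21,36.44): [(0, 40.5633) (23.6839, 27.0189) (31, 30.1404) (31, 45) (0, 45)]  |A|=385.6037
4. ⊥bis P0·P3 via (9.155,22.185): [(0, 40.5633) (23.6839, 27.0189) (31, 30.1404) (31, 45) (0, 45)]  |A|=385.6037
5. ⊥bis P0·P4 via (14.525,33.285): [(0, 40.5633) (13.4555, 32.8683) (31, 39.703) (31, 45) (0, 45)]  |A|=264.3562
6. ⊥bis P0·P5 via (8.98,37.105): [(0, 40.5633) (2.1429, 39.3378) (17.3306, 34.378) (31, 39.703) (31, 45) (0, 45)]  |A|=243.2824
7. ⊥bis P0·P6 via (14.19,42.92): [(0, 40.5633) (2.1429, 39.3378) (14.5305, 35.2924) (14.0971, 45) (0, 45)]  |A|=103.9149
8. ⊥bis P0·P7 via (12.445,40.18): [(0, 40.5633) (2.1429, 39.3378) (8.0176, 37.4193) (14.2617, 41.3128) (14.0971, 45) (0, 45)]  |A|=84.5954
9. ⊥bis P0·P8 via (15.73,31.445): [(0, 40.5633) (2.1429, 39.3378) (8.0176, 37.4193) (14.2617, 41.3128) (14.0971, 45) (0, 45)]  |A|=84.5954
10. canonical 6-gon: [(0, 40.5633) (2.1429, 39.3378) (8.0176, 37.4193) (14.2617, 41.3128) (14.0971, 45) (0, 45)]
11. shoelace: 84.5954

Area of P0's cell: 84.5954 (6 vertices)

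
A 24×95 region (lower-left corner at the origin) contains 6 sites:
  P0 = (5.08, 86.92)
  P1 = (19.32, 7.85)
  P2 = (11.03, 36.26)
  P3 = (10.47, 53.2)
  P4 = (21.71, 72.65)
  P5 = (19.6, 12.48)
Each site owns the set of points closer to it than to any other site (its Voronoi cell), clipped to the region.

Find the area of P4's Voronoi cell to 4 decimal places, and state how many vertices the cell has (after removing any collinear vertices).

1. box [0,24]×[0,95]: [(0, 0) (24, 0) (24, 95) (0, 95)]
2. ⊥bis P4·P0 via (13.395,79.785): [(0, 64.1747) (0, 0) (24, 0) (24, 92.1439)]  |A|=1875.823
3. ⊥bis P4·P1 via (20.515,40.25): [(0, 64.1747) (0, 41.0066) (24, 40.1215) (24, 92.1439)]  |A|=902.2857
4. ⊥bis P4·P2 via (16.37,54.455): [(0, 64.1747) (0, 59.2594) (24, 52.2157) (24, 92.1439)]  |A|=538.1221
5. ⊥bis P4·P3 via (16.09,62.925): [(4.6169, 69.5552) (24, 58.3539) (24, 92.1439)]  |A|=327.477
6. ⊥bis P4·P5 via (20.655,42.565): [(4.6169, 69.5552) (24, 58.3539) (24, 92.1439)]  |A|=327.477
7. canonical 3-gon: [(4.6169, 69.5552) (24, 58.3539) (24, 92.1439)]
8. shoelace: 327.477

Area of P4's cell: 327.4770 (3 vertices)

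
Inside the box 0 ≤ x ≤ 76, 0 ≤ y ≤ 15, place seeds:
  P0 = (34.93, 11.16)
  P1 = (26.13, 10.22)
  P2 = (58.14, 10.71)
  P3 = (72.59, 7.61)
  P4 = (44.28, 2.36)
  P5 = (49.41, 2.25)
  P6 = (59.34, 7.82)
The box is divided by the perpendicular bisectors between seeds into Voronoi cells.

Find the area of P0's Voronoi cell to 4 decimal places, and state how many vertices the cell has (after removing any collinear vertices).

Area of P0's cell: 141.1586 (5 vertices)

1. box [0,76]×[0,15]: [(0, 0) (76, 0) (76, 15) (0, 15)]
2. ⊥bis P0·P1 via (30.53,10.69): [(31.6719, 0) (76, 0) (76, 15) (30.0696, 15)]  |A|=676.9387
3. ⊥bis P0·P2 via (46.535,10.935): [(31.6719, 0) (46.323, 0) (46.6138, 15) (30.0696, 15)]  |A|=233.9648
4. ⊥bis P0·P3 via (53.76,9.385): [(31.6719, 0) (46.323, 0) (46.6138, 15) (30.0696, 15)]  |A|=233.9648
5. ⊥bis P0·P4 via (39.605,6.76): [(31.6719, 0) (33.2426, 0) (46.5981, 14.1902) (46.6138, 15) (30.0696, 15)]  |A|=141.1586
6. ⊥bis P0·P5 via (42.17,6.705): [(31.6719, 0) (33.2426, 0) (46.5981, 14.1902) (46.6138, 15) (30.0696, 15)]  |A|=141.1586
7. ⊥bis P0·P6 via (47.135,9.49): [(31.6719, 0) (33.2426, 0) (46.5981, 14.1902) (46.6138, 15) (30.0696, 15)]  |A|=141.1586
8. canonical 5-gon: [(31.6719, 0) (33.2426, 0) (46.5981, 14.1902) (46.6138, 15) (30.0696, 15)]
9. shoelace: 141.1586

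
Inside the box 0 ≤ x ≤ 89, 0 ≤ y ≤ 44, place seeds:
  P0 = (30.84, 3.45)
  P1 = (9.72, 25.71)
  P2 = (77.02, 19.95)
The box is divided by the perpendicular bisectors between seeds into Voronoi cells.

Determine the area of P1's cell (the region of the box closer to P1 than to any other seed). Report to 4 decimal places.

1. box [0,89]×[0,44]: [(0, 0) (89, 0) (89, 44) (0, 44)]
2. ⊥bis P1·P0 via (20.28,14.58): [(0, 0) (4.913, 0) (51.288, 44) (0, 44)]  |A|=1236.4225
3. ⊥bis P1·P2 via (43.37,22.83): [(0, 0) (4.913, 0) (44.6422, 37.6946) (45.1819, 44) (0, 44)]  |A|=1217.1715
4. canonical 5-gon: [(0, 0) (4.913, 0) (44.6422, 37.6946) (45.1819, 44) (0, 44)]
5. shoelace: 1217.1715

Area of P1's cell: 1217.1715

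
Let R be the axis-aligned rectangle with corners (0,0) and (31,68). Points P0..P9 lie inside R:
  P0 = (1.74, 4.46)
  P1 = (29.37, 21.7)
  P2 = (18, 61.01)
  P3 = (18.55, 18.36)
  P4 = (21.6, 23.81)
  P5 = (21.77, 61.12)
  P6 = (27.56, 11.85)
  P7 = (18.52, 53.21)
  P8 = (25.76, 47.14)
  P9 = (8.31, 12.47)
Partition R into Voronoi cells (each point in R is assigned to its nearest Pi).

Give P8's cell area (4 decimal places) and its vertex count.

1. box [0,31]×[0,68]: [(0, 0) (31, 0) (31, 68) (0, 68)]
2. ⊥bis P8·P0 via (13.75,25.8): [(0, 33.5384) (31, 16.0918) (31, 68) (0, 68)]  |A|=1338.7315
3. ⊥bis P8·P1 via (27.565,34.42): [(0, 33.5384) (4.2997, 31.1186) (31, 34.9074) (31, 68) (0, 68)]  |A|=1087.5398
4. ⊥bis P8·P2 via (21.88,54.075): [(0, 41.8336) (0, 33.5384) (4.2997, 31.1186) (31, 34.9074) (31, 59.1775)]  |A|=545.2107
5. ⊥bis P8·P3 via (22.155,32.75): [(0, 41.8336) (0, 38.3003) (19.8557, 33.326) (31, 34.9074) (31, 59.1775)]  |A|=474.3684
6. ⊥bis P8·P4 via (23.68,35.475): [(0, 41.8336) (0, 39.6974) (28.6963, 34.5805) (31, 34.9074) (31, 59.1775)]  |A|=419.88
7. ⊥bis P8·P5 via (23.765,54.13): [(20.1177, 53.089) (0, 41.8336) (0, 39.6974) (28.6963, 34.5805) (31, 34.9074) (31, 56.1949)]  |A|=403.6516
8. ⊥bis P8·P6 via (26.66,29.495): [(20.1177, 53.089) (0, 41.8336) (0, 39.6974) (28.6963, 34.5805) (31, 34.9074) (31, 56.1949)]  |A|=403.6516
9. ⊥bis P8·P7 via (22.14,50.175): [(25.9877, 54.7644) (11.6187, 37.6257) (28.6963, 34.5805) (31, 34.9074) (31, 56.1949)]  |A|=245.263
10. ⊥bis P8·P9 via (17.035,29.805): [(25.9877, 54.7644) (11.6187, 37.6257) (28.6963, 34.5805) (31, 34.9074) (31, 56.1949)]  |A|=245.263
11. canonical 5-gon: [(25.9877, 54.7644) (11.6187, 37.6257) (28.6963, 34.5805) (31, 34.9074) (31, 56.1949)]
12. shoelace: 245.263

Area of P8's cell: 245.2630 (5 vertices)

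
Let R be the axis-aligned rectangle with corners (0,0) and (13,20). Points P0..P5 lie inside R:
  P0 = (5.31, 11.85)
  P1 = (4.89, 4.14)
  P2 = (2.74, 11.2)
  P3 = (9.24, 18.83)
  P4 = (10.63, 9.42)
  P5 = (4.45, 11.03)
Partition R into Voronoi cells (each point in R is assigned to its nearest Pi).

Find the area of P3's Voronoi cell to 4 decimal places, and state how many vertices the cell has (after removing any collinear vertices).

1. box [0,13]×[0,20]: [(0, 0) (13, 0) (13, 20) (0, 20)]
2. ⊥bis P3·P0 via (7.275,15.34): [(0, 19.4361) (13, 12.1166) (13, 20) (0, 20)]  |A|=54.9074
3. ⊥bis P3·P1 via (7.065,11.485): [(0, 19.4361) (13, 12.1166) (13, 20) (0, 20)]  |A|=54.9074
4. ⊥bis P3·P2 via (5.99,15.015): [(2.3602, 18.1072) (13, 12.1166) (13, 20) (0.1384, 20)]  |A|=54.111
5. ⊥bis P3·P4 via (9.935,14.125): [(2.3602, 18.1072) (9.5373, 14.0663) (13, 14.5777) (13, 20) (0.1384, 20)]  |A|=49.8499
6. ⊥bis P3·P5 via (6.845,14.93): [(2.3602, 18.1072) (9.5373, 14.0663) (13, 14.5777) (13, 20) (0.1384, 20)]  |A|=49.8499
7. canonical 5-gon: [(2.3602, 18.1072) (9.5373, 14.0663) (13, 14.5777) (13, 20) (0.1384, 20)]
8. shoelace: 49.8499

Area of P3's cell: 49.8499 (5 vertices)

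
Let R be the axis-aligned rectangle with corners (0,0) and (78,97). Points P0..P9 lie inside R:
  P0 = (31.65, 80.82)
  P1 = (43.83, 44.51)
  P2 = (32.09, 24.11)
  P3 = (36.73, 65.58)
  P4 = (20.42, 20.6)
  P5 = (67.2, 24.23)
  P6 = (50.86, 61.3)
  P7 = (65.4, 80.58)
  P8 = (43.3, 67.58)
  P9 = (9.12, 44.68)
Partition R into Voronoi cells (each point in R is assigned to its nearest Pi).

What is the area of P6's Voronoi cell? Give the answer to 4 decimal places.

Area of P6's cell: 561.9138

1. box [0,78]×[0,97]: [(0, 0) (78, 0) (78, 97) (0, 97)]
2. ⊥bis P6·P0 via (41.255,71.06): [(0, 30.4602) (0, 0) (78, 0) (78, 97) (67.6136, 97)]  |A|=5316.5013
3. ⊥bis P6·P1 via (47.345,52.905): [(30.1309, 60.1126) (78, 40.0697) (78, 97) (67.6136, 97)]  |A|=1554.1646
4. ⊥bis P6·P2 via (41.475,42.705): [(30.1309, 60.1126) (78, 40.0697) (78, 97) (67.6136, 97)]  |A|=1554.1646
5. ⊥bis P6·P3 via (43.795,63.44): [(48.162, 77.8573) (41.3626, 55.4098) (78, 40.0697) (78, 97) (67.6136, 97)]  |A|=1412.1143
6. ⊥bis P6·P4 via (35.64,40.95): [(48.162, 77.8573) (41.3626, 55.4098) (78, 40.0697) (78, 97) (67.6136, 97)]  |A|=1412.1143
7. ⊥bis P6·P5 via (59.03,42.765): [(48.162, 77.8573) (41.3626, 55.4098) (65.1353, 45.4562) (78, 51.1267) (78, 97) (67.6136, 97)]  |A|=1340.9918
8. ⊥bis P6·P7 via (58.13,70.94): [(48.5072, 78.197) (48.162, 77.8573) (41.3626, 55.4098) (65.1353, 45.4562) (78, 51.1267) (78, 55.9551)]  |A|=638.079
9. ⊥bis P6·P8 via (47.08,64.44): [(54.6559, 73.56) (42.3864, 58.7898) (41.3626, 55.4098) (65.1353, 45.4562) (78, 51.1267) (78, 55.9551)]  |A|=561.9138
10. ⊥bis P6·P9 via (29.99,52.99): [(54.6559, 73.56) (42.3864, 58.7898) (41.3626, 55.4098) (65.1353, 45.4562) (78, 51.1267) (78, 55.9551)]  |A|=561.9138
11. canonical 6-gon: [(54.6559, 73.56) (42.3864, 58.7898) (41.3626, 55.4098) (65.1353, 45.4562) (78, 51.1267) (78, 55.9551)]
12. shoelace: 561.9138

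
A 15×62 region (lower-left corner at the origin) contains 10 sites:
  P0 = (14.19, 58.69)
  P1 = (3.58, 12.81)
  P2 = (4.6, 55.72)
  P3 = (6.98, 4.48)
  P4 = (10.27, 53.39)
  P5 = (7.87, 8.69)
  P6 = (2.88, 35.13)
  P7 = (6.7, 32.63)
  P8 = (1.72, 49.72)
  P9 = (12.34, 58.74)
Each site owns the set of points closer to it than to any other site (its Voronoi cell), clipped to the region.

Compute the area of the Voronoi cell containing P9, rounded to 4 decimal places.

Area of P9's cell: 32.0749

1. box [0,15]×[0,62]: [(0, 0) (15, 0) (15, 62) (0, 62)]
2. ⊥bis P9·P0 via (13.265,58.715): [(0, 0) (11.6781, 0) (13.3538, 62) (0, 62)]  |A|=775.9886
3. ⊥bis P9·P1 via (7.96,35.775): [(0, 37.2932) (12.621, 34.886) (13.3538, 62) (0, 62)]  |A|=336.9491
4. ⊥bis P9·P2 via (8.47,57.23): [(12.9168, 45.8331) (13.3538, 62) (6.6088, 62)]  |A|=54.5223
5. ⊥bis P9·P3 via (9.66,31.61): [(12.9168, 45.8331) (13.3538, 62) (6.6088, 62)]  |A|=54.5223
6. ⊥bis P9·P4 via (11.305,56.065): [(8.5013, 57.1498) (13.1738, 55.3419) (13.3538, 62) (6.6088, 62)]  |A|=32.0749
7. ⊥bis P9·P5 via (10.105,33.715): [(8.5013, 57.1498) (13.1738, 55.3419) (13.3538, 62) (6.6088, 62)]  |A|=32.0749
8. ⊥bis P9·P6 via (7.61,46.935): [(8.5013, 57.1498) (13.1738, 55.3419) (13.3538, 62) (6.6088, 62)]  |A|=32.0749
9. ⊥bis P9·P7 via (9.52,45.685): [(8.5013, 57.1498) (13.1738, 55.3419) (13.3538, 62) (6.6088, 62)]  |A|=32.0749
10. ⊥bis P9·P8 via (7.03,54.23): [(8.5013, 57.1498) (13.1738, 55.3419) (13.3538, 62) (6.6088, 62)]  |A|=32.0749
11. canonical 4-gon: [(8.5013, 57.1498) (13.1738, 55.3419) (13.3538, 62) (6.6088, 62)]
12. shoelace: 32.0749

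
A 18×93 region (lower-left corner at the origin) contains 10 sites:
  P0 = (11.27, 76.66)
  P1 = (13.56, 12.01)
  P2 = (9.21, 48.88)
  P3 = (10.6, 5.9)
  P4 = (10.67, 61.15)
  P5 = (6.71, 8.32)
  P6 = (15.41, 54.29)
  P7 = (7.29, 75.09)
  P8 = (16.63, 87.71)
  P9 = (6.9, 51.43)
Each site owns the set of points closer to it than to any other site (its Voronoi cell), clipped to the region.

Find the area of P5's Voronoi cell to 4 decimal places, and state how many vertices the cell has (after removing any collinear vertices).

1. box [0,18]×[0,93]: [(0, 0) (18, 0) (18, 93) (0, 93)]
2. ⊥bis P5·P0 via (8.99,42.49): [(0, 43.0899) (0, 0) (18, 0) (18, 41.8888)]  |A|=764.808
3. ⊥bis P5·P1 via (10.135,10.165): [(0, 28.9793) (0, 0) (15.6107, 0)]  |A|=226.1942
4. ⊥bis P5·P2 via (7.96,28.6): [(0, 28.9793) (0, 0) (15.6107, 0)]  |A|=226.1942
5. ⊥bis P5·P3 via (8.655,7.11): [(10.3302, 9.8027) (0, 28.9793) (0, 0) (4.2318, 0)]  |A|=170.422
6. ⊥bis P5·P4 via (8.69,34.735): [(10.3302, 9.8027) (0, 28.9793) (0, 0) (4.2318, 0)]  |A|=170.422
7. ⊥bis P5·P6 via (11.06,31.305): [(10.3302, 9.8027) (0, 28.9793) (0, 0) (4.2318, 0)]  |A|=170.422
8. ⊥bis P5·P7 via (7,41.705): [(10.3302, 9.8027) (0, 28.9793) (0, 0) (4.2318, 0)]  |A|=170.422
9. ⊥bis P5·P8 via (11.67,48.015): [(10.3302, 9.8027) (0, 28.9793) (0, 0) (4.2318, 0)]  |A|=170.422
10. ⊥bis P5·P9 via (6.805,29.875): [(10.3302, 9.8027) (0, 28.9793) (0, 0) (4.2318, 0)]  |A|=170.422
11. canonical 4-gon: [(10.3302, 9.8027) (0, 28.9793) (0, 0) (4.2318, 0)]
12. shoelace: 170.422

Area of P5's cell: 170.4220 (4 vertices)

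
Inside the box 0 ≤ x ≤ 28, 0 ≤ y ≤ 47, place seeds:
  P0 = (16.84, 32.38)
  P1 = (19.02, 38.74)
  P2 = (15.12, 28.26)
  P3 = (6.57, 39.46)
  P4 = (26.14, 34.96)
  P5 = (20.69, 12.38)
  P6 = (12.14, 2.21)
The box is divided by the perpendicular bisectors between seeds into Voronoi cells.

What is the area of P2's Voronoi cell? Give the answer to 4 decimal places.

1. box [0,28]×[0,47]: [(0, 0) (28, 0) (28, 47) (0, 47)]
2. ⊥bis P2·P0 via (15.98,30.32): [(0, 36.9913) (0, 0) (28, 0) (28, 25.3019)]  |A|=872.1049
3. ⊥bis P2·P1 via (17.07,33.5): [(0, 36.9913) (0, 0) (28, 0) (28, 25.3019)]  |A|=872.1049
4. ⊥bis P2·P3 via (10.845,33.86): [(9.6626, 32.9574) (0, 25.581) (0, 0) (28, 0) (28, 25.3019)]  |A|=816.9785
5. ⊥bis P2·P4 via (20.63,31.61): [(23.2628, 27.2796) (9.6626, 32.9574) (0, 25.581) (0, 0) (28, 0) (28, 19.488)]  |A|=803.2076
6. ⊥bis P2·P5 via (17.905,20.32): [(25.8087, 23.0923) (23.2628, 27.2796) (9.6626, 32.9574) (0, 25.581) (0, 14.0397)]  |A|=277.3905
7. ⊥bis P2·P6 via (13.63,15.235): [(5.9217, 16.1168) (25.8087, 23.0923) (23.2628, 27.2796) (9.6626, 32.9574) (0, 25.581) (0, 16.7942)]  |A|=269.2349
8. canonical 6-gon: [(5.9217, 16.1168) (25.8087, 23.0923) (23.2628, 27.2796) (9.6626, 32.9574) (0, 25.581) (0, 16.7942)]
9. shoelace: 269.2349

Area of P2's cell: 269.2349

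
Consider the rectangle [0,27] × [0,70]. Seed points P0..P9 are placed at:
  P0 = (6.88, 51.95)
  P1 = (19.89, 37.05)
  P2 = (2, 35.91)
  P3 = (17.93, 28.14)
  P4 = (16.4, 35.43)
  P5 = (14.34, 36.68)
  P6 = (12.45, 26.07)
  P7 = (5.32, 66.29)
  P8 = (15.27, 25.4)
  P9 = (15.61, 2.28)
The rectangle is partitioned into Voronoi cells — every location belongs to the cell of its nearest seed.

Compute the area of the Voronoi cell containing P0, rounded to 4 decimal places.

Area of P0's cell: 338.0111

1. box [0,27]×[0,70]: [(0, 0) (27, 0) (27, 70) (0, 70)]
2. ⊥bis P0·P1 via (13.385,44.5): [(0, 32.8128) (27, 56.388) (27, 70) (0, 70)]  |A|=685.7889
3. ⊥bis P0·P2 via (4.44,43.93): [(0, 45.2808) (10.5895, 42.0591) (27, 56.388) (27, 70) (0, 70)]  |A|=619.774
4. ⊥bis P0·P3 via (12.405,40.045): [(0, 45.2808) (10.5895, 42.0591) (27, 56.388) (27, 70) (0, 70)]  |A|=619.774
5. ⊥bis P0·P4 via (11.64,43.69): [(0, 45.2808) (9.4248, 42.4134) (14.0438, 45.0753) (27, 56.388) (27, 70) (0, 70)]  |A|=617.4055
6. ⊥bis P0·P5 via (10.61,44.315): [(0, 45.2808) (7.7565, 42.921) (16.4288, 47.1577) (27, 56.388) (27, 70) (0, 70)]  |A|=610.0355
7. ⊥bis P0·P6 via (9.665,39.01): [(0, 45.2808) (7.7565, 42.921) (16.4288, 47.1577) (27, 56.388) (27, 70) (0, 70)]  |A|=610.0355
8. ⊥bis P0·P7 via (6.1,59.12): [(0, 58.4564) (0, 45.2808) (7.7565, 42.921) (16.4288, 47.1577) (27, 56.388) (27, 61.3936)]  |A|=338.0111
9. ⊥bis P0·P8 via (11.075,38.675): [(0, 58.4564) (0, 45.2808) (7.7565, 42.921) (16.4288, 47.1577) (27, 56.388) (27, 61.3936)]  |A|=338.0111
10. ⊥bis P0·P9 via (11.245,27.115): [(0, 58.4564) (0, 45.2808) (7.7565, 42.921) (16.4288, 47.1577) (27, 56.388) (27, 61.3936)]  |A|=338.0111
11. canonical 6-gon: [(0, 58.4564) (0, 45.2808) (7.7565, 42.921) (16.4288, 47.1577) (27, 56.388) (27, 61.3936)]
12. shoelace: 338.0111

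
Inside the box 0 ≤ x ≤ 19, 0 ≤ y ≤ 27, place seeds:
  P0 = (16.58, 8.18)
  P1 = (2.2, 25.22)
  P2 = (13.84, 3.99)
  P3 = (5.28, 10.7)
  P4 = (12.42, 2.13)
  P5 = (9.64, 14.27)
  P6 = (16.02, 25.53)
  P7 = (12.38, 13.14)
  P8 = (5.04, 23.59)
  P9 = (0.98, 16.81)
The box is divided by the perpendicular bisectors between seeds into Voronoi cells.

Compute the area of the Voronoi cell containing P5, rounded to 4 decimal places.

Area of P5's cell: 47.4369

1. box [0,19]×[0,27]: [(0, 0) (19, 0) (19, 27) (0, 27)]
2. ⊥bis P5·P0 via (13.11,11.225): [(0, 0) (3.2598, 0) (19, 17.9371) (19, 27) (0, 27)]  |A|=371.8335
3. ⊥bis P5·P1 via (5.92,19.745): [(0, 15.7226) (0, 0) (3.2598, 0) (19, 17.9371) (19, 27) (16.5977, 27)]  |A|=278.2443
4. ⊥bis P5·P2 via (11.74,9.13): [(0, 15.7226) (0, 4.3335) (11.0098, 8.8317) (19, 17.9371) (19, 27) (16.5977, 27)]  |A|=239.994
5. ⊥bis P5·P3 via (7.46,12.485): [(3.0899, 17.8221) (10.5914, 8.6607) (11.0098, 8.8317) (19, 17.9371) (19, 27) (16.5977, 27)]  |A|=157.6522
6. ⊥bis P5·P4 via (11.03,8.2): [(3.0899, 17.8221) (10.5914, 8.6607) (11.0098, 8.8317) (19, 17.9371) (19, 27) (16.5977, 27)]  |A|=157.6522
7. ⊥bis P5·P6 via (12.83,19.9): [(9.1865, 21.9644) (3.0899, 17.8221) (10.5914, 8.6607) (11.0098, 8.8317) (18.1015, 16.9131)]  |A|=100.3008
8. ⊥bis P5·P7 via (11.01,13.705): [(13.4257, 19.5625) (9.1865, 21.9644) (3.0899, 17.8221) (9.4863, 10.0103)]  |A|=62.0382
9. ⊥bis P5·P8 via (7.34,18.93): [(13.4257, 19.5625) (11.1891, 20.8298) (3.6671, 17.1172) (9.4863, 10.0103)]  |A|=50.7092
10. ⊥bis P5·P9 via (5.31,15.54): [(13.4257, 19.5625) (11.1891, 20.8298) (6.129, 18.3323) (5.2173, 15.224) (9.4863, 10.0103)]  |A|=47.4369
11. canonical 5-gon: [(13.4257, 19.5625) (11.1891, 20.8298) (6.129, 18.3323) (5.2173, 15.224) (9.4863, 10.0103)]
12. shoelace: 47.4369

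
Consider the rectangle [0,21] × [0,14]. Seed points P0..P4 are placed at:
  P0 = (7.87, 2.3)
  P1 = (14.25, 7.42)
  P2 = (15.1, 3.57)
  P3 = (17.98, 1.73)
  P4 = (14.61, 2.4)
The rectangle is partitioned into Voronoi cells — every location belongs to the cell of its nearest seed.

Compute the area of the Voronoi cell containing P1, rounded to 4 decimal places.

1. box [0,21]×[0,14]: [(0, 0) (21, 0) (21, 14) (0, 14)]
2. ⊥bis P1·P0 via (11.06,4.86): [(14.9602, 0) (21, 0) (21, 14) (3.7251, 14)]  |A|=163.2031
3. ⊥bis P1·P2 via (14.675,5.495): [(11.1712, 4.7214) (21, 6.8914) (21, 14) (3.7251, 14)]  |A|=115.0776
4. ⊥bis P1·P3 via (16.115,4.575): [(11.1712, 4.7214) (18.9624, 6.4416) (21, 7.7773) (21, 14) (3.7251, 14)]  |A|=114.1751
5. ⊥bis P1·P4 via (14.43,4.91): [(11.1712, 4.7214) (18.9624, 6.4416) (21, 7.7773) (21, 14) (3.7251, 14)]  |A|=114.1751
6. canonical 5-gon: [(11.1712, 4.7214) (18.9624, 6.4416) (21, 7.7773) (21, 14) (3.7251, 14)]
7. shoelace: 114.1751

Area of P1's cell: 114.1751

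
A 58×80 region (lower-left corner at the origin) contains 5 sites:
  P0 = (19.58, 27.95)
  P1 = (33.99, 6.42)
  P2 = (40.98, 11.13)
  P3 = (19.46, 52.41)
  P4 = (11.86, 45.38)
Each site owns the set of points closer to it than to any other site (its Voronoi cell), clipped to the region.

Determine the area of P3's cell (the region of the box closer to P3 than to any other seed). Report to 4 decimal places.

1. box [0,58]×[0,80]: [(0, 0) (58, 0) (58, 80) (0, 80)]
2. ⊥bis P3·P0 via (19.52,40.18): [(0, 40.0842) (58, 40.3688) (58, 80) (0, 80)]  |A|=2306.8625
3. ⊥bis P3·P1 via (26.725,29.415): [(0, 40.0842) (58, 40.3688) (58, 80) (0, 80)]  |A|=2306.8625
4. ⊥bis P3·P2 via (30.22,31.77): [(0, 40.0842) (46.6071, 40.3129) (58, 46.2522) (58, 80) (0, 80)]  |A|=2273.3479
5. ⊥bis P3·P4 via (15.66,48.895): [(0, 65.8247) (23.7024, 40.2005) (46.6071, 40.3129) (58, 46.2522) (58, 80) (0, 80)]  |A|=1968.2922
6. canonical 6-gon: [(0, 65.8247) (23.7024, 40.2005) (46.6071, 40.3129) (58, 46.2522) (58, 80) (0, 80)]
7. shoelace: 1968.2922

Area of P3's cell: 1968.2922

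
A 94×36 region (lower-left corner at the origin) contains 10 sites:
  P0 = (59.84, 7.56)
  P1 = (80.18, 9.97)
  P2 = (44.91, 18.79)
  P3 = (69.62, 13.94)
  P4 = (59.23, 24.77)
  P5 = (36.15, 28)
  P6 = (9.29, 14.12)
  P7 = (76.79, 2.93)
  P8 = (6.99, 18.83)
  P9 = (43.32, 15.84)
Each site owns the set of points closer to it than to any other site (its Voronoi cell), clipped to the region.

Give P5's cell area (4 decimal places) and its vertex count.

Area of P5's cell: 429.8292 (6 vertices)

1. box [0,94]×[0,36]: [(0, 0) (94, 0) (94, 36) (0, 36)]
2. ⊥bis P5·P0 via (47.995,17.78): [(0, 0) (32.6542, 0) (63.7154, 36) (0, 36)]  |A|=1734.6535
3. ⊥bis P5·P1 via (58.165,18.985): [(0, 0) (32.6542, 0) (63.7154, 36) (0, 36)]  |A|=1734.6535
4. ⊥bis P5·P2 via (40.53,23.395): [(0, 0) (15.9332, 0) (53.7825, 36) (0, 36)]  |A|=1254.8829
5. ⊥bis P5·P3 via (52.885,20.97): [(0, 0) (15.9332, 0) (53.7825, 36) (0, 36)]  |A|=1254.8829
6. ⊥bis P5·P4 via (47.69,26.385): [(0, 0) (15.9332, 0) (48.3067, 30.7917) (49.0356, 36) (0, 36)]  |A|=1242.5214
7. ⊥bis P5·P6 via (22.72,21.06): [(27.78, 11.268) (48.3067, 30.7917) (49.0356, 36) (14.9997, 36)]  |A|=467.2266
8. ⊥bis P5·P7 via (56.47,15.465): [(27.78, 11.268) (48.3067, 30.7917) (49.0356, 36) (14.9997, 36)]  |A|=467.2266
9. ⊥bis P5·P8 via (21.57,23.415): [(21.6741, 23.084) (27.78, 11.268) (48.3067, 30.7917) (49.0356, 36) (17.6124, 36)]  |A|=450.3539
10. ⊥bis P5·P9 via (39.735,21.92): [(21.6741, 23.084) (26.353, 14.0295) (37.7465, 20.7475) (48.3067, 30.7917) (49.0356, 36) (17.6124, 36)]  |A|=429.8292
11. canonical 6-gon: [(21.6741, 23.084) (26.353, 14.0295) (37.7465, 20.7475) (48.3067, 30.7917) (49.0356, 36) (17.6124, 36)]
12. shoelace: 429.8292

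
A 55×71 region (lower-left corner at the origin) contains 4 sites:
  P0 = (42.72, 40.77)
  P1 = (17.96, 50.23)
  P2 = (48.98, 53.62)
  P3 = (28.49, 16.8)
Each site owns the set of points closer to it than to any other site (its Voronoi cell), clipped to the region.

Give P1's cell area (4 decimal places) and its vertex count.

1. box [0,55]×[0,71]: [(0, 0) (55, 0) (55, 71) (0, 71)]
2. ⊥bis P1·P0 via (30.34,45.5): [(0, 0) (12.9559, 0) (40.0827, 71) (0, 71)]  |A|=1882.8718
3. ⊥bis P1·P2 via (33.47,51.925): [(0, 0) (12.9559, 0) (33.3198, 53.2992) (31.3854, 71) (0, 71)]  |A|=1805.897
4. ⊥bis P1·P3 via (23.225,33.515): [(0, 26.1994) (26.1079, 34.4231) (33.3198, 53.2992) (31.3854, 71) (0, 71)]  |A|=1240.9003
5. canonical 5-gon: [(0, 26.1994) (26.1079, 34.4231) (33.3198, 53.2992) (31.3854, 71) (0, 71)]
6. shoelace: 1240.9003

Area of P1's cell: 1240.9003 (5 vertices)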